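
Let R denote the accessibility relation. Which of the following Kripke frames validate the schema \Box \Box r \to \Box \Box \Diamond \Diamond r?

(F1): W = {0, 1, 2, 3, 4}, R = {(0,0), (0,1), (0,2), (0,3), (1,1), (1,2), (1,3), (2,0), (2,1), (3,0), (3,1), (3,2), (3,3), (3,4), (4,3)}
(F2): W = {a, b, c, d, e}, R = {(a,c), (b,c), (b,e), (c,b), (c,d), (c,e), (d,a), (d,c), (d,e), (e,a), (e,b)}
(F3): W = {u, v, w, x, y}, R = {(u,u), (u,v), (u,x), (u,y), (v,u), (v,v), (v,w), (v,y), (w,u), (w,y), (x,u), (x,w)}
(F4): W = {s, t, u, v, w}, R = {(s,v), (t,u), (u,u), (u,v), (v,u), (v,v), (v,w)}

(F1), (F2)

The schema corresponds to a generalized confluence (Geach) condition: \forall x \forall z (x R^2 z \to \exists w (x R^2 w \wedge z R^2 w)).
(F1): holds.
(F2): holds.
(F3): fails — uR²y but no t with uR²t and yR²t.
(F4): fails — sR²w but no w* with sR²w* and wR²w*.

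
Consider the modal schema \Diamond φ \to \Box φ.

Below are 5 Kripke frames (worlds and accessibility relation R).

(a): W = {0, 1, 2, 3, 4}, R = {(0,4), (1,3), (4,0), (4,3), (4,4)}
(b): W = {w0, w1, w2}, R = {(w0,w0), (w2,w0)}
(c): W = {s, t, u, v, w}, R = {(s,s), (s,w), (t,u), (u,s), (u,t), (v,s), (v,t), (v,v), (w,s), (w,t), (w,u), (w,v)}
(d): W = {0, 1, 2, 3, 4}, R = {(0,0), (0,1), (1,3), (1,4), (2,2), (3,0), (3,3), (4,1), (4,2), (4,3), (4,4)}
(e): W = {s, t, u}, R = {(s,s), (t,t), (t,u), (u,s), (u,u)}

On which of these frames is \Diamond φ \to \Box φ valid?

(b)

This is the axiom for partial functionality; its first-order frame correspondent is \forall x \forall y \forall z (Rxy \wedge Rxz \to y = z).
(a): fails — 4 sees both 0 and 3.
(b): ✓.
(c): fails — s sees both s and w.
(d): fails — 0 sees both 0 and 1.
(e): fails — t sees both t and u.
Valid on: (b).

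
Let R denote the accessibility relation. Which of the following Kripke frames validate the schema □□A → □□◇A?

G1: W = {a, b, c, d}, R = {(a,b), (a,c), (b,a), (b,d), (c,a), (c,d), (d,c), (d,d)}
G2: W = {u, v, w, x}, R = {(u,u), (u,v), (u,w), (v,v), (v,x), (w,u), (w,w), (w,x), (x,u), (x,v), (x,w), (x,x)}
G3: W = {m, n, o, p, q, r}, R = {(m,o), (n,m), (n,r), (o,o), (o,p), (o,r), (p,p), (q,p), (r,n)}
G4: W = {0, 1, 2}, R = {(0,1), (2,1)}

The schema corresponds to a generalized confluence (Geach) condition: ∀x ∀z (xR²z → ∃w (xR²w ∧ zRw)).
G1: fails — aR²a but no w with aR²w and aRw.
G2: condition met.
G3: fails — mR²r but no w with mR²w and rRw.
G4: condition met.

G2, G4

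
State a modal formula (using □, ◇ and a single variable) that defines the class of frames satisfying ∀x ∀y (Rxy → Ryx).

The condition is symmetry. The B schema s → □◇s defines it.
Suppose s→□◇s is valid. Take Rxy and set V(s)={x}. Then s at x, so □◇s at x, so ◇s at y, so some z with Ryz has s; z=x, i.e. Ryx.

s → □◇s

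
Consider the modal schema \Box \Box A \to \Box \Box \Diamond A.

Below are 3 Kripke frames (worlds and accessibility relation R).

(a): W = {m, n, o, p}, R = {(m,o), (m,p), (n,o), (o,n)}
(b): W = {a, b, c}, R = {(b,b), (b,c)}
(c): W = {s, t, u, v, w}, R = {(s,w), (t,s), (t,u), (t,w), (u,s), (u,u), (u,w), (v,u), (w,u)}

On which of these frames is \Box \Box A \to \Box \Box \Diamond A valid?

This is the axiom for a generalized confluence (Geach) condition; its first-order frame correspondent is \forall x \forall z (x R^2 z \to \exists w (x R^2 w \wedge zRw)).
(a): fails — mR²n but no w with mR²w and nRw.
(b): fails — bR²c but no w with bR²w and cRw.
(c): holds.

(c)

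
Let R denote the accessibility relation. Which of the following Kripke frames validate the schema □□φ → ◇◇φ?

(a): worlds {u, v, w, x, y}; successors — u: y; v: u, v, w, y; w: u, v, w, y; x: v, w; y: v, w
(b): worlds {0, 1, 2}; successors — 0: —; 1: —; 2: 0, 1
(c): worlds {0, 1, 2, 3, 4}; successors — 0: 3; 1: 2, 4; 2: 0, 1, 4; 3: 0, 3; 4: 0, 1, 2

The schema corresponds to a generalized confluence (Geach) condition: ∀x ∃w (xR²w ∧ xR²w).
(a): ✓.
(b): fails — at 0 but no w with 0R²w and 0R²w.
(c): ✓.
Valid on: (a), (c).

(a), (c)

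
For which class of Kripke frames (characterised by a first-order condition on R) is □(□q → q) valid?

shift-reflexivity

This schema is the T□ axiom.
It corresponds to shift-reflexivity: ∀x ∀y (Rxy → Ryy).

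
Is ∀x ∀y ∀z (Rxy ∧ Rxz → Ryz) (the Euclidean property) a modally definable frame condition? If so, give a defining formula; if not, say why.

Yes — defined by ◇q → □◇q

The condition is the Euclidean property. A defining modal formula is ◇q → □◇q.
Suppose ◇q→□◇q is valid. Take Rxy, Rxz and set V(q)={y}. Then ◇q at x, so □◇q at x, so ◇q at z, so some w with Rzw has q; w=y, i.e. Rzy. By symmetry of the argument, Ryz.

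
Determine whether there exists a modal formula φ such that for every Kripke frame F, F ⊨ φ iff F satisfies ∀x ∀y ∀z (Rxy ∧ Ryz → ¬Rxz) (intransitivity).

If a class were modally definable it would be closed under surjective bounded morphisms (Goldblatt–Thomason).
The 3-cycle (worlds s,t,u with s→t→u→s) is intransitive. Mapping every world to a single reflexive point • is a surjective bounded morphism; the reflexive point is not intransitive (R••∧R•• but R••).
So no modal formula (or set of formulas) defines exactly the intransitive frames.

Not modally definable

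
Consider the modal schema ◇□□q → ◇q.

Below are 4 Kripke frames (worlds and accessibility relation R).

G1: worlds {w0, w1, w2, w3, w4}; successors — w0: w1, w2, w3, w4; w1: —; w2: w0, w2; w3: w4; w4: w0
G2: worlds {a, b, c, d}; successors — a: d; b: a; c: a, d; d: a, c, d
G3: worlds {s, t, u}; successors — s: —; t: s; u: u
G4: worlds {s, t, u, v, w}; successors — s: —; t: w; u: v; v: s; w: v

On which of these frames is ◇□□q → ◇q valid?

G2

Frame correspondent (Sahlqvist): ∀x ∀y (xRy → ∃w (yR²w ∧ xRw)) — i.e. a generalized confluence (Geach) condition.
G1: fails — w0Rw1 but no w with w1R²w and w0Rw.
G2: condition met.
G3: fails — tRs but no w with sR²w and tRw.
G4: fails — tRw but no w* with wR²w* and tRw*.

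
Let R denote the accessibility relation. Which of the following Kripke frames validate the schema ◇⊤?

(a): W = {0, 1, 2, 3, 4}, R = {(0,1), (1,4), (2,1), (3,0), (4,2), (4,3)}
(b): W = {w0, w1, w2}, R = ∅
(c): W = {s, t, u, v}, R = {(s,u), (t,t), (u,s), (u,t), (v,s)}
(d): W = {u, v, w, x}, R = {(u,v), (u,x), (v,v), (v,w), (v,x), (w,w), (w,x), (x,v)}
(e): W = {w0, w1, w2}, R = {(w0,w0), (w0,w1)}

This is the axiom for seriality; its first-order frame correspondent is ∀x ∃y Rxy.
(a): condition met.
(b): fails — world w0 has no successor.
(c): condition met.
(d): condition met.
(e): fails — world w1 has no successor.
Valid on: (a), (c), (d).

(a), (c), (d)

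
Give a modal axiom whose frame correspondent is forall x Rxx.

The condition is reflexivity. The T schema □ψ → ψ defines it.
Suppose □ψ→ψ is valid. At any x set V(ψ)={w : Rxw}. Then □ψ holds at x, so ψ holds at x, i.e. Rxx.

□ψ → ψ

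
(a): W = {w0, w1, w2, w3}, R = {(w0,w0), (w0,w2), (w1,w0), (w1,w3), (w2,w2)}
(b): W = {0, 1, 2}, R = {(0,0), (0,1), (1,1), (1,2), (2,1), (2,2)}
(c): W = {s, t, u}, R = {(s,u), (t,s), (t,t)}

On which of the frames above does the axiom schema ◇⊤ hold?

This is the axiom for seriality; its first-order frame correspondent is ∀x ∃y Rxy.
(a): fails — world w3 has no successor.
(b): satisfies the condition.
(c): fails — world u has no successor.
Valid on: (b).

(b)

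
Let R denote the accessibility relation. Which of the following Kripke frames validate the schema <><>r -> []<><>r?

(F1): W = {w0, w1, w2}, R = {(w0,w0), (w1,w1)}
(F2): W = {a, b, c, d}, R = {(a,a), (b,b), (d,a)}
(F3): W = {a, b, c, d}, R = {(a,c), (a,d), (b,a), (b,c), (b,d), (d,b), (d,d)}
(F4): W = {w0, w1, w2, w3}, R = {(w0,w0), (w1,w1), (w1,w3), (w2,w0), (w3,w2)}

Frame correspondent (Sahlqvist): forall x forall y forall z ((x R^2 y & xRz) -> exists w (y = w & z R^2 w)) — i.e. a generalized confluence (Geach) condition.
(F1): condition met.
(F2): condition met.
(F3): fails — aR²b, aRc but no w with b=w and cR²w.
(F4): fails — w1R²w1, w1Rw3 but no w with w1=w and w3R²w.
Valid on: (F1), (F2).

(F1), (F2)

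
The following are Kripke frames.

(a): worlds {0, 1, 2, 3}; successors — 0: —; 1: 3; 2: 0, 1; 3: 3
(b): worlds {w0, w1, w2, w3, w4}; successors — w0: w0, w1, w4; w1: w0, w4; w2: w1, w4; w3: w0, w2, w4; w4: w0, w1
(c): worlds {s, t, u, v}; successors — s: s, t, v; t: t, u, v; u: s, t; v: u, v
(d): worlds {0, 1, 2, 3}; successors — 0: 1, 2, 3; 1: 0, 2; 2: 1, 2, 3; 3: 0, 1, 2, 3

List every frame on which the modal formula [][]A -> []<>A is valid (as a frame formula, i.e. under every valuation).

This is the axiom for a generalized confluence (Geach) condition; its first-order frame correspondent is forall x forall z (xRz -> exists w (x R^2 w & zRw)).
(a): fails — 2R0 but no w with 2R²w and 0Rw.
(b): holds.
(c): holds.
(d): holds.

(b), (c), (d)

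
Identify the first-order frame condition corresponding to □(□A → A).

Suppose □(□A→A) is valid. Take Rxy and set V(A)={w : Ryw}. Then at y, □A holds; since □(□A→A) at x, □A→A at y, so A at y, i.e. Ryy.
The converse is a direct semantic check.
Frame condition: ∀x ∀y (Rxy → Ryy).

Shift-reflexivity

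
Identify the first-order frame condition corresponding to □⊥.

This is the Ver axiom.
Its frame correspondent is emptiness of R — ∀x ∀y ¬Rxy.

emptiness of R: ∀x ∀y ¬Rxy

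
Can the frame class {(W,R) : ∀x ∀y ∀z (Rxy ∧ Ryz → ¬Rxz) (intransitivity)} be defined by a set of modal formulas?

No — not modally definable

If a class were modally definable it would be closed under surjective bounded morphisms (Goldblatt–Thomason).
The 5-cycle (worlds a,b,c,d,e with a→b→c→d→e→a) is intransitive. Mapping every world to a single reflexive point • is a surjective bounded morphism; the reflexive point is not intransitive (R••∧R•• but R••).
Hence intransitivity is not modally definable.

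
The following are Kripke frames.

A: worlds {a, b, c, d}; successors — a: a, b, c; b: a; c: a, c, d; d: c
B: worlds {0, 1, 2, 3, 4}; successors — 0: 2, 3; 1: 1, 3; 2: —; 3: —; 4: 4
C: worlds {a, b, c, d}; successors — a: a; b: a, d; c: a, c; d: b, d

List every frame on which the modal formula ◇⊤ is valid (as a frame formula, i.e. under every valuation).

A, C

This is the axiom for seriality; its first-order frame correspondent is ∀x ∃y Rxy.
A: ✓.
B: fails — world 2 has no successor.
C: ✓.
Valid on: A, C.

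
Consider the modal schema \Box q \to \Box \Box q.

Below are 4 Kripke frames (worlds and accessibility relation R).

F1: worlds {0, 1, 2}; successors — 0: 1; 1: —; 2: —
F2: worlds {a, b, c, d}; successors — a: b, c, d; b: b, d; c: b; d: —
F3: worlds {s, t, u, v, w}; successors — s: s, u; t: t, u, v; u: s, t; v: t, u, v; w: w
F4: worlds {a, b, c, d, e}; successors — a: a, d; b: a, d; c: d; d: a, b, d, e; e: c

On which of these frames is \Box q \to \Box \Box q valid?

F1

This is the axiom for transitivity; its first-order frame correspondent is \forall x \forall y \forall z (Rxy \wedge Ryz \to Rxz).
F1: ✓.
F2: fails — Rcb and Rbd but not Rcd.
F3: fails — Rut and Rtv but not Ruv.
F4: fails — Rcd and Rdb but not Rcb.
Valid on: F1.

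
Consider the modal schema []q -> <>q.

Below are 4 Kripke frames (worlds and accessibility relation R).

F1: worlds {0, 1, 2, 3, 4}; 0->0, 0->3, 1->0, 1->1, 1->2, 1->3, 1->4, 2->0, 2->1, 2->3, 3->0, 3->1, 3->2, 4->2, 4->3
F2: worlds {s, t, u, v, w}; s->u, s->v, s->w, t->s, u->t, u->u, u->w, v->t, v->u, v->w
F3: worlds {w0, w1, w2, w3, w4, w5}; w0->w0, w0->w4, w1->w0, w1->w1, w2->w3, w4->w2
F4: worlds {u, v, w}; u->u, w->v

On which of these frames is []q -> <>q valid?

This is the axiom for seriality; its first-order frame correspondent is forall x exists y Rxy.
F1: satisfies the condition.
F2: fails — world w has no successor.
F3: fails — world w3 has no successor.
F4: fails — world v has no successor.
Valid on: F1.

F1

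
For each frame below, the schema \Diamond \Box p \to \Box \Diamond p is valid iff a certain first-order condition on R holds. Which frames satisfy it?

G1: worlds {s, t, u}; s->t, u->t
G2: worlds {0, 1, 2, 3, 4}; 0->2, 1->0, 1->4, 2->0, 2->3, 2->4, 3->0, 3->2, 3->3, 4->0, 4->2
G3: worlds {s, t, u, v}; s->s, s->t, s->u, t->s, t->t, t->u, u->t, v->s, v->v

Frame correspondent (Sahlqvist): \forall x \forall y \forall z (Rxy \wedge Rxz \to \exists w (Ryw \wedge Rzw)) — i.e. convergence.
G1: fails — Rst and Rst but t and t have no common successor.
G2: fails — R32 and R30 but 2 and 0 have no common successor.
G3: holds.

G3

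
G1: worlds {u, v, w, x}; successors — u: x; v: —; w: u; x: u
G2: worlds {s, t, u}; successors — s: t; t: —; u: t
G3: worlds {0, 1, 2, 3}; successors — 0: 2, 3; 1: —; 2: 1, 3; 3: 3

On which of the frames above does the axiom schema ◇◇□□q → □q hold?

G2

This is the axiom for a generalized confluence (Geach) condition; its first-order frame correspondent is ∀x ∀y ∀z ((xR²y ∧ xRz) → ∃w (yR²w ∧ z = w)).
G1: fails — uR²u, uRx but no t with uR²t and x=t.
G2: satisfies the condition.
G3: fails — 0R²1, 0R2 but no w with 1R²w and 2=w.
Valid on: G2.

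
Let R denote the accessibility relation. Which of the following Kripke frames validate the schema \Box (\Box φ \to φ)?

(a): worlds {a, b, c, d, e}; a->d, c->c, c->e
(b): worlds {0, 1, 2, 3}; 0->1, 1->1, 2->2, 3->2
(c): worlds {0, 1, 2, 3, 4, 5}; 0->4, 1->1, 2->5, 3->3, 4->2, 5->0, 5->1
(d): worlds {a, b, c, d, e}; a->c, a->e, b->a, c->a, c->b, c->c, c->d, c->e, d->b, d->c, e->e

Frame correspondent (Sahlqvist): \forall x \forall y (Rxy \to Ryy) — i.e. shift-reflexivity.
(a): fails — Rad but not Rdd.
(b): holds.
(c): fails — R25 but not R55.
(d): fails — Rcd but not Rdd.

(b)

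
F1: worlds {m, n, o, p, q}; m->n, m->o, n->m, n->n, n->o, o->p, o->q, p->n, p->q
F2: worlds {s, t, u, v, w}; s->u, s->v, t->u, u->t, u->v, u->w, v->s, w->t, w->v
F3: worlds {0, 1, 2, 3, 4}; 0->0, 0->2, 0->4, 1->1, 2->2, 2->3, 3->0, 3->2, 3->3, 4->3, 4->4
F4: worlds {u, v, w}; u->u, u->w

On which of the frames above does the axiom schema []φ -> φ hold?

Frame correspondent (Sahlqvist): forall x Rxx — i.e. reflexivity.
F1: fails — world m does not see itself.
F2: fails — world s does not see itself.
F3: condition met.
F4: fails — world v does not see itself.

F3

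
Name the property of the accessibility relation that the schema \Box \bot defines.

□⊥ is valid iff no world has any successor (otherwise □⊥ fails at any world with one).

Emptiness of R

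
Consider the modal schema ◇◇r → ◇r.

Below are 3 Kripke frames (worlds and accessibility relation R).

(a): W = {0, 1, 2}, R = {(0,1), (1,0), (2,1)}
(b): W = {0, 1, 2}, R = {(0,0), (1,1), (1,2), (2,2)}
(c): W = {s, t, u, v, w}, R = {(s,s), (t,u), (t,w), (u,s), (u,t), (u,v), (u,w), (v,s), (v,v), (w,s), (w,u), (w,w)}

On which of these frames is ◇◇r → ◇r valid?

(b)

Frame correspondent (Sahlqvist): ∀x ∀y ∀z (Rxy ∧ Ryz → Rxz) — i.e. transitivity.
(a): fails — R01 and R10 but not R00.
(b): ✓.
(c): fails — Ruw and Rwu but not Ruu.
Valid on: (b).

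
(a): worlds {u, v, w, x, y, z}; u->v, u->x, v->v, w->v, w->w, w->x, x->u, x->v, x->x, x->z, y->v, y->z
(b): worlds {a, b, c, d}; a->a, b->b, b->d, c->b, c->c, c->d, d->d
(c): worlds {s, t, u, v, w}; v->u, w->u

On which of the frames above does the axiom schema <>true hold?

This is the axiom for seriality; its first-order frame correspondent is forall x exists y Rxy.
(a): fails — world z has no successor.
(b): holds.
(c): fails — world s has no successor.

(b)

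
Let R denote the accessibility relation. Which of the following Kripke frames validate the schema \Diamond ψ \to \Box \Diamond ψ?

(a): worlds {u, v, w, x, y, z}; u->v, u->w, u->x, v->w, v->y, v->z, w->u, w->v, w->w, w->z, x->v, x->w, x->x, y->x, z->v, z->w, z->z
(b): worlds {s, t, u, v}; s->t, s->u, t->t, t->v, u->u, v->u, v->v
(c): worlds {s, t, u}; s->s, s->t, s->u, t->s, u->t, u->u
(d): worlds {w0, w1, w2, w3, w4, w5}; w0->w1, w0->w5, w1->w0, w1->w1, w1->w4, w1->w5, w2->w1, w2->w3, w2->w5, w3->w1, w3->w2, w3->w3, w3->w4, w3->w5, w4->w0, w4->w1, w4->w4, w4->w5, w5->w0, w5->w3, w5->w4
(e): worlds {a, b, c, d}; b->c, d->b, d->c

The schema corresponds to the Euclidean property: \forall x \forall y \forall z (Rxy \wedge Rxz \to Ryz).
(a): fails — Ruv and Ruv but not Rvv.
(b): fails — Rsu and Rst but not Rut.
(c): fails — Rsu and Rss but not Rus.
(d): fails — Rw0w5 and Rw0w1 but not Rw5w1.
(e): fails — Rbc and Rbc but not Rcc.
Valid on no frame.

none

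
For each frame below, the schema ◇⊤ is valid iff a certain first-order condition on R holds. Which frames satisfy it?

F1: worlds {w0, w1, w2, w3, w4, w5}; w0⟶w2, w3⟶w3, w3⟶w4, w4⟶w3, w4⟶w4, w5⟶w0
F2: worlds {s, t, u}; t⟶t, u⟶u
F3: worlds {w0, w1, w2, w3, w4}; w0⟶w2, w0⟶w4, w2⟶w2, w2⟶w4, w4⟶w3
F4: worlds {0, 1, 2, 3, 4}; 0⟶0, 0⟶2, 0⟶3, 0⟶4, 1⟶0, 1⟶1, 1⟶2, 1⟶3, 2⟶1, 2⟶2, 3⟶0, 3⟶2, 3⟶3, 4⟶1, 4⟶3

Frame correspondent (Sahlqvist): ∀x ∃y Rxy — i.e. seriality.
F1: fails — world w1 has no successor.
F2: fails — world s has no successor.
F3: fails — world w1 has no successor.
F4: satisfies the condition.

F4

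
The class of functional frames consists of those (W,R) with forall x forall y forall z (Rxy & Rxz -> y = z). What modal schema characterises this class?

The condition is partial functionality. The CD schema ◇r → □r defines it.

◇r → □r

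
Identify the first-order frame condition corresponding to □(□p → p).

shift-reflexivity: ∀x ∀y (Rxy → Ryy)

Suppose □(□p→p) is valid. Take Rxy and set V(p)={w : Ryw}. Then at y, □p holds; since □(□p→p) at x, □p→p at y, so p at y, i.e. Ryy.
The converse is a direct semantic check.
Frame condition: ∀x ∀y (Rxy → Ryy).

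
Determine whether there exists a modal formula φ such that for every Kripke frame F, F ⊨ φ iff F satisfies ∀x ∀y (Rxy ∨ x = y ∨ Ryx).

Not modally definable

Modal frame validity is preserved under disjoint unions.
Take 4 disjoint single-world reflexive frames: each is trivially connected, but their disjoint union has 4 worlds with no edge between distinct components, so it is not connected.
So no modal formula (or set of formulas) defines exactly the connected frames.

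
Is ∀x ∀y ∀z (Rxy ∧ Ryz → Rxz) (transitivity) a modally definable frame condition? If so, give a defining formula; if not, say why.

Yes — defined by □r → □□r

This is a Sahlqvist condition; the 4 axiom □r → □□r defines it.
Suppose □r→□□r is valid. Take Rxy, Ryz and set V(r)={w : Rxw}. Then □r at x, so □□r at x, so □r at y, so r at z, i.e. Rxz.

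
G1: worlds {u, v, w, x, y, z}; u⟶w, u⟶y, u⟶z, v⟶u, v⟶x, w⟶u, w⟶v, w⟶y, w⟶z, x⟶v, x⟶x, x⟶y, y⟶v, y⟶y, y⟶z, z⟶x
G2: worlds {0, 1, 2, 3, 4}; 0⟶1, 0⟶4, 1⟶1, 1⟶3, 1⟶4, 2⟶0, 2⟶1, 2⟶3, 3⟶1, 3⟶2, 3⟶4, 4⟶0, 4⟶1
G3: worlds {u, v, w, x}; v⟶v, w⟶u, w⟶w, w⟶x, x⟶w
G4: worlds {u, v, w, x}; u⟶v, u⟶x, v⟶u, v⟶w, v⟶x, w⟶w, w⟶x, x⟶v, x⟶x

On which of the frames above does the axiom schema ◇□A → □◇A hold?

G2, G4

Frame correspondent (Sahlqvist): ∀x ∀y ∀z (Rxy ∧ Rxz → ∃w (Ryw ∧ Rzw)) — i.e. convergence.
G1: fails — Ruz and Ruw but z and w have no common successor.
G2: satisfies the condition.
G3: fails — Rww and Rwu but w and u have no common successor.
G4: satisfies the condition.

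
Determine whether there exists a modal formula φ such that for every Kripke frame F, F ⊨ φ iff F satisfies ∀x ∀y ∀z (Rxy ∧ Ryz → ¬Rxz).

No

Modal frame validity is preserved under surjective bounded morphisms.
The 5-cycle (worlds a,b,c,d,e with a→b→c→d→e→a) is intransitive. Mapping every world to a single reflexive point • is a surjective bounded morphism; the reflexive point is not intransitive (R••∧R•• but R••).
So no modal formula (or set of formulas) defines exactly the intransitive frames.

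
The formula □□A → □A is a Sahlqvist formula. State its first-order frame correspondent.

density

Suppose □□A→□A is valid. Take Rxy and set V(A)={w : xR²w}. Then □□A at x, so □A at x, so A at y, i.e. ∃z(Rxz∧Rzy).
Conversely, on a frame with density the schema holds at every world under every valuation.
So the correspondent is density.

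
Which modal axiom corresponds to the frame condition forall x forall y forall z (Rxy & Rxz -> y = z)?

◇r → □r

The condition is partial functionality. The CD schema ◇r → □r defines it.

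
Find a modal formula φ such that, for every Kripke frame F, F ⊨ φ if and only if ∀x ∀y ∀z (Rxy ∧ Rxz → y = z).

A defining formula is ◇ψ → □ψ (the CD axiom).
Suppose ◇ψ→□ψ is valid. Take Rxy, Rxz and set V(ψ)={y}. Then ◇ψ at x, so □ψ at x, so ψ at z, i.e. z=y.

◇ψ → □ψ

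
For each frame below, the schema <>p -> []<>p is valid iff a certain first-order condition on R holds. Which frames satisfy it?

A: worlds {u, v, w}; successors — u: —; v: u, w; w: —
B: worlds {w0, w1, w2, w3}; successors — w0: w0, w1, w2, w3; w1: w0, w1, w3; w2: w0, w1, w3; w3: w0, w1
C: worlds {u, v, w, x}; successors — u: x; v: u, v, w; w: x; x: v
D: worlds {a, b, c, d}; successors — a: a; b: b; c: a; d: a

D

The schema corresponds to the Euclidean property: forall x forall y forall z (Rxy & Rxz -> Ryz).
A: fails — Rvu and Rvu but not Ruu.
B: fails — Rw0w1 and Rw0w2 but not Rw1w2.
C: fails — Rux and Rux but not Rxx.
D: condition met.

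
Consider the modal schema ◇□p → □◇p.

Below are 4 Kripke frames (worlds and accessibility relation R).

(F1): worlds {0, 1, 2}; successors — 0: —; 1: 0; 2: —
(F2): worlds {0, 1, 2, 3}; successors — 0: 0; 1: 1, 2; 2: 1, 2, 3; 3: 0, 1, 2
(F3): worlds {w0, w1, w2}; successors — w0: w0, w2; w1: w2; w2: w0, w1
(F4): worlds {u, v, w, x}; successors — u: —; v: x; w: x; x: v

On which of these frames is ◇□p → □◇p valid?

This is the axiom for convergence; its first-order frame correspondent is ∀x ∀y ∀z (Rxy ∧ Rxz → ∃w (Ryw ∧ Rzw)).
(F1): fails — R10 and R10 but 0 and 0 have no common successor.
(F2): fails — R32 and R30 but 2 and 0 have no common successor.
(F3): ✓.
(F4): ✓.

(F3), (F4)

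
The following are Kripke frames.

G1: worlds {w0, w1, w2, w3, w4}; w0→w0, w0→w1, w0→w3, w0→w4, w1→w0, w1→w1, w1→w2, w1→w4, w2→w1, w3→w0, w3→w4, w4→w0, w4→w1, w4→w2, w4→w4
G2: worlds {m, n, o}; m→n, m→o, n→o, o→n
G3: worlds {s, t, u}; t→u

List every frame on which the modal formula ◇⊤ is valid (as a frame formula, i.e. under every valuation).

Frame correspondent (Sahlqvist): ∀x ∃y Rxy — i.e. seriality.
G1: satisfies the condition.
G2: satisfies the condition.
G3: fails — world s has no successor.

G1, G2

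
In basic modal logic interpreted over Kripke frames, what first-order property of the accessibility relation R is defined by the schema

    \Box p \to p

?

reflexivity

Suppose □p→p is valid. At any x set V(p)={w : Rxw}. Then □p holds at x, so p holds at x, i.e. Rxx.
Conversely, any frame satisfying \forall x Rxx validates the schema.
So the correspondent is reflexivity.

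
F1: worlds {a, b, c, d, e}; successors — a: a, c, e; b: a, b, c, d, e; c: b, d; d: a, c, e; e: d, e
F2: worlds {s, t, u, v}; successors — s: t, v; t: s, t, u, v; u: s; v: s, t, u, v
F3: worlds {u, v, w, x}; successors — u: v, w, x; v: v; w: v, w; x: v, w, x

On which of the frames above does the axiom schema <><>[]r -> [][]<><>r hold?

The schema corresponds to a generalized confluence (Geach) condition: forall x forall y forall z ((x R^2 y & x R^2 z) -> exists w (yRw & z R^2 w)).
F1: condition met.
F2: fails — sR²u, sR²u but no w with uRw and uR²w.
F3: condition met.

F1, F3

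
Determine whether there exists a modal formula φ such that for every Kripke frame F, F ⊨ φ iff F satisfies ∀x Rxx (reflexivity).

The condition is reflexivity. A defining modal formula is □q → q.

Yes, by □q → q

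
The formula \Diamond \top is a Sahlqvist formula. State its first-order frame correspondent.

This schema is equivalent to the D axiom □φ → ◇φ.
It corresponds to seriality: \forall x \exists y Rxy.

seriality: \forall x \exists y Rxy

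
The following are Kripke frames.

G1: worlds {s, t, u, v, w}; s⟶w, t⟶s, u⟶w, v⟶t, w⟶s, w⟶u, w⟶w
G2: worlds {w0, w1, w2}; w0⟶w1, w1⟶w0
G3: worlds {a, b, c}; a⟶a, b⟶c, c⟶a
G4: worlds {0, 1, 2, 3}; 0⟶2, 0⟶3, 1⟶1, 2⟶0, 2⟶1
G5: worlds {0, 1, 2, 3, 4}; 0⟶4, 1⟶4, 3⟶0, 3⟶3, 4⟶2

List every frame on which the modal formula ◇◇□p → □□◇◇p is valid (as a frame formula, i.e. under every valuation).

Frame correspondent (Sahlqvist): ∀x ∀y ∀z ((xR²y ∧ xR²z) → ∃w (yRw ∧ zR²w)) — i.e. a generalized confluence (Geach) condition.
G1: condition met.
G2: fails — w0R²w0, w0R²w0 but no w with w0Rw and w0R²w.
G3: condition met.
G4: fails — 0R²0, 0R²0 but no w with 0Rw and 0R²w.
G5: fails — 0R²2, 0R²2 but no w with 2Rw and 2R²w.

G1, G3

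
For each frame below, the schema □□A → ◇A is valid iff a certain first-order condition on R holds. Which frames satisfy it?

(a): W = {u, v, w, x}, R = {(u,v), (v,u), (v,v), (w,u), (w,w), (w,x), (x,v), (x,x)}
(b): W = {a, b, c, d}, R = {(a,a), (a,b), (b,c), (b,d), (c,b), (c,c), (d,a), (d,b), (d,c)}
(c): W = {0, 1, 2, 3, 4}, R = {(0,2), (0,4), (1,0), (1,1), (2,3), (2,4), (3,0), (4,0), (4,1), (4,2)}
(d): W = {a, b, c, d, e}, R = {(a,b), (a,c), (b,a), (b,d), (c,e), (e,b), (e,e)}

(a), (b)

The schema corresponds to a generalized confluence (Geach) condition: ∀x ∃w (xR²w ∧ xRw).
(a): ✓.
(b): ✓.
(c): fails — at 2 but no w with 2R²w and 2Rw.
(d): fails — at a but no w with aR²w and aRw.
Valid on: (a), (b).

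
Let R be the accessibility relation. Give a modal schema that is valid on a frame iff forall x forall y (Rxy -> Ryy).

□(□s → s)

The condition is shift-reflexivity. The T□ schema □(□s → s) defines it.
Suppose □(□s→s) is valid. Take Rxy and set V(s)={w : Ryw}. Then at y, □s holds; since □(□s→s) at x, □s→s at y, so s at y, i.e. Ryy.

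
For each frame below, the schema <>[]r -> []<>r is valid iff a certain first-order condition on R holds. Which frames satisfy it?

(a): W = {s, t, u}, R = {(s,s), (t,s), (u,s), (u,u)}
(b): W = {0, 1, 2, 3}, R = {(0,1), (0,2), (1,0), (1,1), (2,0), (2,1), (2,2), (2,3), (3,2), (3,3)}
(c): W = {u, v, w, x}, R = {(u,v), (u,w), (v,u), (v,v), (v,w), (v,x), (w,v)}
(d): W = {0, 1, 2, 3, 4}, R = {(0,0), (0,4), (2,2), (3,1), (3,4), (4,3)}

The schema corresponds to convergence: forall x forall y forall z (Rxy & Rxz -> exists w (Ryw & Rzw)).
(a): ✓.
(b): fails — R23 and R21 but 3 and 1 have no common successor.
(c): fails — Rvv and Rvx but v and x have no common successor.
(d): fails — R00 and R04 but 0 and 4 have no common successor.
Valid on: (a).

(a)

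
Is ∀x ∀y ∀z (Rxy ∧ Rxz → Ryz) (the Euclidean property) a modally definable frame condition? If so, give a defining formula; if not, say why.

Yes — defined by ◇p → □◇p

The condition is the Euclidean property. A defining modal formula is ◇p → □◇p.
Suppose ◇p→□◇p is valid. Take Rxy, Rxz and set V(p)={y}. Then ◇p at x, so □◇p at x, so ◇p at z, so some w with Rzw has p; w=y, i.e. Rzy. By symmetry of the argument, Ryz.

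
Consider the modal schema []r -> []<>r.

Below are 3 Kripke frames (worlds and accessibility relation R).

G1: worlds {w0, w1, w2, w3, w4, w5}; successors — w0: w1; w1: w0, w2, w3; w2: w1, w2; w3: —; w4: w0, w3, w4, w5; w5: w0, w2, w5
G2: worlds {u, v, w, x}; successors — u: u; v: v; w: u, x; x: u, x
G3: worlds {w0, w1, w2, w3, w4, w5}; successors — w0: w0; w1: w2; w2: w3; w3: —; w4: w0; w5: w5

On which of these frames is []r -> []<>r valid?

G2

This is the axiom for a generalized confluence (Geach) condition; its first-order frame correspondent is forall x forall z (xRz -> exists w (xRw & zRw)).
G1: fails — w0Rw1 but no w with w0Rw and w1Rw.
G2: holds.
G3: fails — w1Rw2 but no w with w1Rw and w2Rw.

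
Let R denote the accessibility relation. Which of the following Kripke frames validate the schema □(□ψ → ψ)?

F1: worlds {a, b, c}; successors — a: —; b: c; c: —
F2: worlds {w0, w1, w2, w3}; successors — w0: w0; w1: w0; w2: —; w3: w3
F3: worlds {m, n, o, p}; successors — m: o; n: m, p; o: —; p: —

This is the axiom for shift-reflexivity; its first-order frame correspondent is ∀x ∀y (Rxy → Ryy).
F1: fails — Rbc but not Rcc.
F2: condition met.
F3: fails — Rnm but not Rmm.

F2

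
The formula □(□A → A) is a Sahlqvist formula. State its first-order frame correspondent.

This schema is the T□ axiom.
It corresponds to shift-reflexivity: ∀x ∀y (Rxy → Ryy).

shift-reflexivity: ∀x ∀y (Rxy → Ryy)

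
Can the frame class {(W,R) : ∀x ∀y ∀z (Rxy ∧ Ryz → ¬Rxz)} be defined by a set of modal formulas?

If a class were modally definable it would be closed under surjective bounded morphisms (Goldblatt–Thomason).
The 3-cycle (worlds w0,w1,w2 with w0→w1→w2→w0) is intransitive. Mapping every world to a single reflexive point • is a surjective bounded morphism; the reflexive point is not intransitive (R••∧R•• but R••).
Hence intransitivity is not modally definable.

Not definable by any modal formula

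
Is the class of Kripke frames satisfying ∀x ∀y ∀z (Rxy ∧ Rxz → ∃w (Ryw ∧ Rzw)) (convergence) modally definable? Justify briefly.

Yes — defined by ◇□q → □◇q

This is a Sahlqvist condition; the .2 axiom ◇□q → □◇q defines it.
Suppose ◇□q→□◇q is valid. Take Rxy, Rxz and set V(q)={w : Ryw}. Then □q at y so ◇□q at x, so □◇q at x, so ◇q at z, giving w with Rzw and Ryw.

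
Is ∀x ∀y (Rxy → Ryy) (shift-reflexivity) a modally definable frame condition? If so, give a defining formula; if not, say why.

Yes: it is shift-reflexivity, defined by the T□ schema □(□q → q).
Suppose □(□q→q) is valid. Take Rxy and set V(q)={w : Ryw}. Then at y, □q holds; since □(□q→q) at x, □q→q at y, so q at y, i.e. Ryy.

Yes, by □(□q → q)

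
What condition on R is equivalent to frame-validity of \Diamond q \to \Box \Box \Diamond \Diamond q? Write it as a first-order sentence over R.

This is a Sahlqvist (Geach-type) schema ◇^1□^0q → □^2◇^2q.
Minimal-valuation argument: fix x; take any y with xR^1y and any z with xR^2z. Set V(q) to the set of worlds R-reachable from y in exactly 0 steps. Then □^0q holds at y, so the antecedent holds at x; validity forces ◇^2q at z, giving a w with zR^2w and yR^0w.
First-order correspondent: \forall x \forall y \forall z ((xRy \wedge x R^2 z) \to \exists w (y = w \wedge z R^2 w)).

\forall x \forall y \forall z ((xRy \wedge x R^2 z) \to \exists w (y = w \wedge z R^2 w))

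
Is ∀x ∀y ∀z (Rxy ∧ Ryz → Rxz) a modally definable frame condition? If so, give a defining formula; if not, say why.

This is a Sahlqvist condition; the 4 axiom □q → □□q defines it.

Yes, by □q → □□q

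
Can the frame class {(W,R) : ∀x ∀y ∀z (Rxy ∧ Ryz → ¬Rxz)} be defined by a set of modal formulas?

No

Modal frame validity is preserved under surjective bounded morphisms.
The 5-cycle (worlds w0,w1,w2,w3,w4 with w0→w1→w2→w3→w4→w0) is intransitive. Mapping every world to a single reflexive point • is a surjective bounded morphism; the reflexive point is not intransitive (R••∧R•• but R••).
So no modal formula (or set of formulas) defines exactly the intransitive frames.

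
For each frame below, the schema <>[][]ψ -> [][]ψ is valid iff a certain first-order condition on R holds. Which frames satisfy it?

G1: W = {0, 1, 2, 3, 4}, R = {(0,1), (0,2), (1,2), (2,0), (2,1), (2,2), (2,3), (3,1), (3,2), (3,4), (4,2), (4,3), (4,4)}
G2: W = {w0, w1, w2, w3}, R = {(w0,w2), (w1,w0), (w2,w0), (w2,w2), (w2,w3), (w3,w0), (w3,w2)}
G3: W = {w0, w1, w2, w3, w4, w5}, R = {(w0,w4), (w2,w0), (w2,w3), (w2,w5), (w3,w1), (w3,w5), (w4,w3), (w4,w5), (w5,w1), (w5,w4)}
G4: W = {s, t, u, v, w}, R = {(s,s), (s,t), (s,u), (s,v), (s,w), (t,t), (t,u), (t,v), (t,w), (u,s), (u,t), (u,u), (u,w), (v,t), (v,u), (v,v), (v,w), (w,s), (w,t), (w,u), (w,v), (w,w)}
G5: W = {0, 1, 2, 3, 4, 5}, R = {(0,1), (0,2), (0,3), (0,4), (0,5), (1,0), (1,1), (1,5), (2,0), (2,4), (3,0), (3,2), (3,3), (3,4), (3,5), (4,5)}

This is the axiom for a generalized confluence (Geach) condition; its first-order frame correspondent is forall x forall y forall z ((xRy & x R^2 z) -> exists w (y R^2 w & z = w)).
G1: fails — 2R0, 2R²4 but no w with 0R²w and 4=w.
G2: ✓.
G3: fails — w0Rw4, w0R²w3 but no w with w4R²w and w3=w.
G4: ✓.
G5: fails — 0R2, 0R²0 but no w with 2R²w and 0=w.
Valid on: G2, G4.

G2, G4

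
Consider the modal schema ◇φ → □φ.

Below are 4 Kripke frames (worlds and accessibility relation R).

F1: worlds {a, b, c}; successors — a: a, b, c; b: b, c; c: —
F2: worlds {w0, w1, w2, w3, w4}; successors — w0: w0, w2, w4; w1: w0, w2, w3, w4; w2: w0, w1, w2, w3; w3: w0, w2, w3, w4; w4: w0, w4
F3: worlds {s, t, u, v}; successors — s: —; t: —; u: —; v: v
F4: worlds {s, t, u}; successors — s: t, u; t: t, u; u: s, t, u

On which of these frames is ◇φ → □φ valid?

F3

This is the axiom for partial functionality; its first-order frame correspondent is ∀x ∀y ∀z (Rxy ∧ Rxz → y = z).
F1: fails — a sees both a and b.
F2: fails — w0 sees both w0 and w2.
F3: condition met.
F4: fails — s sees both t and u.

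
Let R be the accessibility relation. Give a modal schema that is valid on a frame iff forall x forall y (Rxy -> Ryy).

□(□q → q)

This is shift-reflexivity; the standard corresponding axiom is T□: □(□q → q).
Suppose □(□q→q) is valid. Take Rxy and set V(q)={w : Ryw}. Then at y, □q holds; since □(□q→q) at x, □q→q at y, so q at y, i.e. Ryy.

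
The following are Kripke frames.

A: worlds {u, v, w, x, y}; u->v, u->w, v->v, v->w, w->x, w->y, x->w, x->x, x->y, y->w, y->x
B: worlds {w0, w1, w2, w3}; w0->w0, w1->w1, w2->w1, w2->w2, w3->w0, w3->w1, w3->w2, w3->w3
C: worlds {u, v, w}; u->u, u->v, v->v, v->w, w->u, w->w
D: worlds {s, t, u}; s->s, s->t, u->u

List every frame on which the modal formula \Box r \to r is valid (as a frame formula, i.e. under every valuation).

Frame correspondent (Sahlqvist): \forall x Rxx — i.e. reflexivity.
A: fails — world u does not see itself.
B: holds.
C: holds.
D: fails — world t does not see itself.
Valid on: B, C.

B, C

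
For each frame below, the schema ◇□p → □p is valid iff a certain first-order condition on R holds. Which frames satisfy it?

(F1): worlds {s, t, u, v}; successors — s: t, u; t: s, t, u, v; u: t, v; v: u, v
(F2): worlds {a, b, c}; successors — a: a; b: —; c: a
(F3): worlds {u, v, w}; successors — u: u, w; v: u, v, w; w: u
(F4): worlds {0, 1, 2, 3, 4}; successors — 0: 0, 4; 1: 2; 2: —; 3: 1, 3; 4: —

(F2)

Frame correspondent (Sahlqvist): ∀x ∀y ∀z ((xRy ∧ xRz) → ∃w (yRw ∧ z = w)) — i.e. a generalized confluence (Geach) condition.
(F1): fails — sRu, sRu but no w with uRw and u=w.
(F2): holds.
(F3): fails — uRw, uRw but no t with wRt and w=t.
(F4): fails — 0R4, 0R0 but no w with 4Rw and 0=w.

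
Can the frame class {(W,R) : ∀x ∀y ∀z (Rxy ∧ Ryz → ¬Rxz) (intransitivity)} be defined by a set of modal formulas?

No — not modally definable

Modal frame validity is preserved under surjective bounded morphisms.
The 7-cycle (worlds a,b,c,d,e,f,g with a→b→c→d→e→f→g→a) is intransitive. Mapping every world to a single reflexive point • is a surjective bounded morphism; the reflexive point is not intransitive (R••∧R•• but R••).
So the class is not modally definable.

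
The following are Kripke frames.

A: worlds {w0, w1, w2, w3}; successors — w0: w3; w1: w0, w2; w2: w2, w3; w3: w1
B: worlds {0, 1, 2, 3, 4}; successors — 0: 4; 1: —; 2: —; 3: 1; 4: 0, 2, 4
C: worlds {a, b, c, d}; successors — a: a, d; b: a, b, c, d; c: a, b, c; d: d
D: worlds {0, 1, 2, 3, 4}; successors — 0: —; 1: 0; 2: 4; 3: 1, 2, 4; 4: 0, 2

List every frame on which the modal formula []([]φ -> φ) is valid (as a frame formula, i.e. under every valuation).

This is the axiom for shift-reflexivity; its first-order frame correspondent is forall x forall y (Rxy -> Ryy).
A: fails — Rw1w0 but not Rw0w0.
B: fails — R31 but not R11.
C: satisfies the condition.
D: fails — R10 but not R00.
Valid on: C.

C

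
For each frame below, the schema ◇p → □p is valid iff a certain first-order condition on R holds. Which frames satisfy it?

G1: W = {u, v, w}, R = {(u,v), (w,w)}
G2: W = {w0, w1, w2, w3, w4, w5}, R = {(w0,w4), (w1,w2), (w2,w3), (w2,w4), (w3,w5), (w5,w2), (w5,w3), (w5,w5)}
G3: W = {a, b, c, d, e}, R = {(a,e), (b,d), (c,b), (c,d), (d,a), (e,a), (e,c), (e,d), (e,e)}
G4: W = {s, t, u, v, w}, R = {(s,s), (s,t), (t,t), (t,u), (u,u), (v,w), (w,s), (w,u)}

Frame correspondent (Sahlqvist): ∀x ∀y ∀z (Rxy ∧ Rxz → y = z) — i.e. partial functionality.
G1: condition met.
G2: fails — w2 sees both w3 and w4.
G3: fails — c sees both b and d.
G4: fails — s sees both s and t.
Valid on: G1.

G1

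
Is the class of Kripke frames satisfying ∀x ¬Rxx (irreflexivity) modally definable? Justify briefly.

Not modally definable

If a class were modally definable it would be closed under surjective bounded morphisms (Goldblatt–Thomason).
The 4-cycle (worlds s,t,u,v with s→t→u→v→s) is irreflexive, and the map sending every world to a single reflexive point • is a surjective bounded morphism (forth: every edge maps to (•,•); back: every world has a successor). So any modal formula valid on the 4-cycle is also valid on the reflexive point, which is not irreflexive.
Hence irreflexivity is not modally definable.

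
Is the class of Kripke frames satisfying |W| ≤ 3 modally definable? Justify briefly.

If a class were modally definable it would be closed under disjoint unions (Goldblatt–Thomason).
Any modal formula valid on each of 4 disjoint one-world frames is valid on their disjoint union (validity is preserved under disjoint unions). Each one-world frame has |W|=1≤3, but the union has |W|=4.
So the class is not modally definable.

Not definable by any modal formula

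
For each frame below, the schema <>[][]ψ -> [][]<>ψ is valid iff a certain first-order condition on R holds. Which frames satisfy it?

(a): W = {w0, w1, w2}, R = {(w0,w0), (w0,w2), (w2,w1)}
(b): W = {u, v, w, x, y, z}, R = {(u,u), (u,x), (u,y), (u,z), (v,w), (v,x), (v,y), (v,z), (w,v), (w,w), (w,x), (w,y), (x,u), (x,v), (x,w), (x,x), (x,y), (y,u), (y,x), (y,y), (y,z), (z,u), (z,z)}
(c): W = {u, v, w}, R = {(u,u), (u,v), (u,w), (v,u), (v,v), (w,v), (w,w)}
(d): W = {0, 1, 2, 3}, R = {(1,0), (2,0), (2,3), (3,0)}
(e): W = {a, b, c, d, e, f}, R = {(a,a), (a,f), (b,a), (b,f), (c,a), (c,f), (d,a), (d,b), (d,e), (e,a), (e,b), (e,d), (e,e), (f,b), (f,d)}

This is the axiom for a generalized confluence (Geach) condition; its first-order frame correspondent is forall x forall y forall z ((xRy & x R^2 z) -> exists w (y R^2 w & zRw)).
(a): fails — w0Rw0, w0R²w1 but no w with w0R²w and w1Rw.
(b): ✓.
(c): ✓.
(d): fails — 2R0, 2R²0 but no w with 0R²w and 0Rw.
(e): ✓.
Valid on: (b), (c), (e).

(b), (c), (e)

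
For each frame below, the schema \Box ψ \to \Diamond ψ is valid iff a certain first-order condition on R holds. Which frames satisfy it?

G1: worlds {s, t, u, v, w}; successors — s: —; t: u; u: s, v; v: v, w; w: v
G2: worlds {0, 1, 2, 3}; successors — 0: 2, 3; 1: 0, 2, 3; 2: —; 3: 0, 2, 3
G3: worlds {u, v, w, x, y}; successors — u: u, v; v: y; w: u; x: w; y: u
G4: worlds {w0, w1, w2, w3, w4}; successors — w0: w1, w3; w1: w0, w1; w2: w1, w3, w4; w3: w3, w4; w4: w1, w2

G3, G4

The schema corresponds to seriality: \forall x \exists y Rxy.
G1: fails — world s has no successor.
G2: fails — world 2 has no successor.
G3: ✓.
G4: ✓.
Valid on: G3, G4.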